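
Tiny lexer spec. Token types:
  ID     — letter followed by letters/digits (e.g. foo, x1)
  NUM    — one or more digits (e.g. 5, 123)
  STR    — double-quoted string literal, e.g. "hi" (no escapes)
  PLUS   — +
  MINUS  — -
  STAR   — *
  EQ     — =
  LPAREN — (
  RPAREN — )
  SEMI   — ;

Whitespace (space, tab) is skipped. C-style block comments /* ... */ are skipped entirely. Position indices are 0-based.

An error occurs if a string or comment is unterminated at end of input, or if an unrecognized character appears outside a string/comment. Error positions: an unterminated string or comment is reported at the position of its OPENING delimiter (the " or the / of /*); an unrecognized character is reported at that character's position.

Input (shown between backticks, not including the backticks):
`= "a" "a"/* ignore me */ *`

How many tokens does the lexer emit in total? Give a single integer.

pos=0: emit EQ '='
pos=2: enter STRING mode
pos=2: emit STR "a" (now at pos=5)
pos=6: enter STRING mode
pos=6: emit STR "a" (now at pos=9)
pos=9: enter COMMENT mode (saw '/*')
exit COMMENT mode (now at pos=24)
pos=25: emit STAR '*'
DONE. 4 tokens: [EQ, STR, STR, STAR]

Answer: 4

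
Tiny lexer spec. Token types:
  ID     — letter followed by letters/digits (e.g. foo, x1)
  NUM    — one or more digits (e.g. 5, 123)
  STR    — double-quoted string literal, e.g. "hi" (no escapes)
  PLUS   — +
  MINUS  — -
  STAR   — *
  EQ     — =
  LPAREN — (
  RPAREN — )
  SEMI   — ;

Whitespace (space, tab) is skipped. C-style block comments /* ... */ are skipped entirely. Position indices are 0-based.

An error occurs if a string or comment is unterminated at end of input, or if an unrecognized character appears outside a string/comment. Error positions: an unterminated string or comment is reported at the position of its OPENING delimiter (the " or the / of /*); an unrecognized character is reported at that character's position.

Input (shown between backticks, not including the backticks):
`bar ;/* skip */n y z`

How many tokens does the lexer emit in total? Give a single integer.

pos=0: emit ID 'bar' (now at pos=3)
pos=4: emit SEMI ';'
pos=5: enter COMMENT mode (saw '/*')
exit COMMENT mode (now at pos=15)
pos=15: emit ID 'n' (now at pos=16)
pos=17: emit ID 'y' (now at pos=18)
pos=19: emit ID 'z' (now at pos=20)
DONE. 5 tokens: [ID, SEMI, ID, ID, ID]

Answer: 5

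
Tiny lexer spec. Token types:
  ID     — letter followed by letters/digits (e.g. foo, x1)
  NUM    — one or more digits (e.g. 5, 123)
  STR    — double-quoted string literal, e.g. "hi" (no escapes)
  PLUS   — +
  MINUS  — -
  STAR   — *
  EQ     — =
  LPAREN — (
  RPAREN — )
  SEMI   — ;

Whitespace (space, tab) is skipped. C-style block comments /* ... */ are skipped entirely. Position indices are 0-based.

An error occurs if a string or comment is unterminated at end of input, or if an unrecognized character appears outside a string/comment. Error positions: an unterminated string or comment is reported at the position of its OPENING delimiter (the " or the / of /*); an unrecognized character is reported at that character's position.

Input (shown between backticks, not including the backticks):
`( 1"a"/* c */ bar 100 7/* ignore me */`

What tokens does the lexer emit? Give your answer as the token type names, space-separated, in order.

pos=0: emit LPAREN '('
pos=2: emit NUM '1' (now at pos=3)
pos=3: enter STRING mode
pos=3: emit STR "a" (now at pos=6)
pos=6: enter COMMENT mode (saw '/*')
exit COMMENT mode (now at pos=13)
pos=14: emit ID 'bar' (now at pos=17)
pos=18: emit NUM '100' (now at pos=21)
pos=22: emit NUM '7' (now at pos=23)
pos=23: enter COMMENT mode (saw '/*')
exit COMMENT mode (now at pos=38)
DONE. 6 tokens: [LPAREN, NUM, STR, ID, NUM, NUM]

Answer: LPAREN NUM STR ID NUM NUM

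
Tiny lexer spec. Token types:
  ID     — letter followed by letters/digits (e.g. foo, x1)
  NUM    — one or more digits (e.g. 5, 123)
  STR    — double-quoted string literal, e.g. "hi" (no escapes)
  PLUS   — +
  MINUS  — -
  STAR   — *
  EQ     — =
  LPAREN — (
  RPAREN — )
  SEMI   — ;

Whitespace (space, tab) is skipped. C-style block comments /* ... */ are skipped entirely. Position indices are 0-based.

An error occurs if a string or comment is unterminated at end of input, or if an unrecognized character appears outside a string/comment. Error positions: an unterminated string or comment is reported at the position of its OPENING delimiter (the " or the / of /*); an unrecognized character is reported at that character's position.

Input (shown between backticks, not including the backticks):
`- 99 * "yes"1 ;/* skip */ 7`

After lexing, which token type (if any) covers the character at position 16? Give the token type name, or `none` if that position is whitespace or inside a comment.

pos=0: emit MINUS '-'
pos=2: emit NUM '99' (now at pos=4)
pos=5: emit STAR '*'
pos=7: enter STRING mode
pos=7: emit STR "yes" (now at pos=12)
pos=12: emit NUM '1' (now at pos=13)
pos=14: emit SEMI ';'
pos=15: enter COMMENT mode (saw '/*')
exit COMMENT mode (now at pos=25)
pos=26: emit NUM '7' (now at pos=27)
DONE. 7 tokens: [MINUS, NUM, STAR, STR, NUM, SEMI, NUM]
Position 16: char is '*' -> none

Answer: none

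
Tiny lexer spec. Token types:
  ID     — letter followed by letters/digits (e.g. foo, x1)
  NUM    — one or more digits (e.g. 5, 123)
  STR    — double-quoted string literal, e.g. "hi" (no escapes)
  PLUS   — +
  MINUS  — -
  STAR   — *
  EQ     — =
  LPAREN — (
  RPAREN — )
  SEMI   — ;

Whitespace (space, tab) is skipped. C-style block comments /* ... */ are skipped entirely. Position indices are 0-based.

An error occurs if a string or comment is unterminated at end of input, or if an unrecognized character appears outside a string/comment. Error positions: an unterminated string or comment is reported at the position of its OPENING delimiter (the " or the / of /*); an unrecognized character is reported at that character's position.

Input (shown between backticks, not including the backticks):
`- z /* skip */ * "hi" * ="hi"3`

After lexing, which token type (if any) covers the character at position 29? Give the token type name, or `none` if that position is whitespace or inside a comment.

Answer: NUM

Derivation:
pos=0: emit MINUS '-'
pos=2: emit ID 'z' (now at pos=3)
pos=4: enter COMMENT mode (saw '/*')
exit COMMENT mode (now at pos=14)
pos=15: emit STAR '*'
pos=17: enter STRING mode
pos=17: emit STR "hi" (now at pos=21)
pos=22: emit STAR '*'
pos=24: emit EQ '='
pos=25: enter STRING mode
pos=25: emit STR "hi" (now at pos=29)
pos=29: emit NUM '3' (now at pos=30)
DONE. 8 tokens: [MINUS, ID, STAR, STR, STAR, EQ, STR, NUM]
Position 29: char is '3' -> NUM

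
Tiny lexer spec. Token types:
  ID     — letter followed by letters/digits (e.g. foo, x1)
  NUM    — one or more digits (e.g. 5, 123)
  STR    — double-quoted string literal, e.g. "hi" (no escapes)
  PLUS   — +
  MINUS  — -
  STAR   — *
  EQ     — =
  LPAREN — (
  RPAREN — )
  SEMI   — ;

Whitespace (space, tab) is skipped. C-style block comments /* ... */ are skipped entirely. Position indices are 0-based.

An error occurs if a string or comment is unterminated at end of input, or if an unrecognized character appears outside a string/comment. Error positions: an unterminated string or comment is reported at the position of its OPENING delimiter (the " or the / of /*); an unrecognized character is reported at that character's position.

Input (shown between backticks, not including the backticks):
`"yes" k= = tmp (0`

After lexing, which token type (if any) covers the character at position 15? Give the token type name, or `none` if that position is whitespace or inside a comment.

pos=0: enter STRING mode
pos=0: emit STR "yes" (now at pos=5)
pos=6: emit ID 'k' (now at pos=7)
pos=7: emit EQ '='
pos=9: emit EQ '='
pos=11: emit ID 'tmp' (now at pos=14)
pos=15: emit LPAREN '('
pos=16: emit NUM '0' (now at pos=17)
DONE. 7 tokens: [STR, ID, EQ, EQ, ID, LPAREN, NUM]
Position 15: char is '(' -> LPAREN

Answer: LPAREN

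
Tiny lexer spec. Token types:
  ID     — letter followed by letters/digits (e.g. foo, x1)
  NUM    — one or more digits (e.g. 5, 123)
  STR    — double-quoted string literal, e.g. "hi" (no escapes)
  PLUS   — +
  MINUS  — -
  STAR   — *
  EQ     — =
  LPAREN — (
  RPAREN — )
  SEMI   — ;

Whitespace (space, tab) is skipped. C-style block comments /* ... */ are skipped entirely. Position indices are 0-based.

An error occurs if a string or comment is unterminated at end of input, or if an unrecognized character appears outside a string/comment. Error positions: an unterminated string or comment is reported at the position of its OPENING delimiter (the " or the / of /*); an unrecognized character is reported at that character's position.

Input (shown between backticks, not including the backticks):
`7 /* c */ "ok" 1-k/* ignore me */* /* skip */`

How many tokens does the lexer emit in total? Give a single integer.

Answer: 6

Derivation:
pos=0: emit NUM '7' (now at pos=1)
pos=2: enter COMMENT mode (saw '/*')
exit COMMENT mode (now at pos=9)
pos=10: enter STRING mode
pos=10: emit STR "ok" (now at pos=14)
pos=15: emit NUM '1' (now at pos=16)
pos=16: emit MINUS '-'
pos=17: emit ID 'k' (now at pos=18)
pos=18: enter COMMENT mode (saw '/*')
exit COMMENT mode (now at pos=33)
pos=33: emit STAR '*'
pos=35: enter COMMENT mode (saw '/*')
exit COMMENT mode (now at pos=45)
DONE. 6 tokens: [NUM, STR, NUM, MINUS, ID, STAR]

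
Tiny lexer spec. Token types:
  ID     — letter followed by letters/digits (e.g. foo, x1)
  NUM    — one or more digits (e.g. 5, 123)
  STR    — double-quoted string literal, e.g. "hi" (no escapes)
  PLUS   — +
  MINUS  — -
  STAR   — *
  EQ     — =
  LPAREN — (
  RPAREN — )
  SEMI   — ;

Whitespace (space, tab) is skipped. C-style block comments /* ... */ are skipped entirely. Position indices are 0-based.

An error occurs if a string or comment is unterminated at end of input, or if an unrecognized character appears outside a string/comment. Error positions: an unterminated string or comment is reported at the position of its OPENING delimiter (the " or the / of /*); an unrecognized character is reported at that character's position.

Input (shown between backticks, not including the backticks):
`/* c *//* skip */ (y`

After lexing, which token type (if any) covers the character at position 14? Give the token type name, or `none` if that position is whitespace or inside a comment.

Answer: none

Derivation:
pos=0: enter COMMENT mode (saw '/*')
exit COMMENT mode (now at pos=7)
pos=7: enter COMMENT mode (saw '/*')
exit COMMENT mode (now at pos=17)
pos=18: emit LPAREN '('
pos=19: emit ID 'y' (now at pos=20)
DONE. 2 tokens: [LPAREN, ID]
Position 14: char is ' ' -> none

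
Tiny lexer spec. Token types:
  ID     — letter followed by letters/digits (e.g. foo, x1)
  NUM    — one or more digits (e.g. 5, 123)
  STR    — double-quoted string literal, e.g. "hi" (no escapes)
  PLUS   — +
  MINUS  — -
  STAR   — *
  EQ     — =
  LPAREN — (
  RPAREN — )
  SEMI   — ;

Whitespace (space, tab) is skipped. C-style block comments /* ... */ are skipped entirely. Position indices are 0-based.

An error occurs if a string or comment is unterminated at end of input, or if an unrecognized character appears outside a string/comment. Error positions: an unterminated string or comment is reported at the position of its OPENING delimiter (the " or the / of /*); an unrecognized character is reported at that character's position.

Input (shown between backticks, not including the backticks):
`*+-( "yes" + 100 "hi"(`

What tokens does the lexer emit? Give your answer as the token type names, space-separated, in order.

pos=0: emit STAR '*'
pos=1: emit PLUS '+'
pos=2: emit MINUS '-'
pos=3: emit LPAREN '('
pos=5: enter STRING mode
pos=5: emit STR "yes" (now at pos=10)
pos=11: emit PLUS '+'
pos=13: emit NUM '100' (now at pos=16)
pos=17: enter STRING mode
pos=17: emit STR "hi" (now at pos=21)
pos=21: emit LPAREN '('
DONE. 9 tokens: [STAR, PLUS, MINUS, LPAREN, STR, PLUS, NUM, STR, LPAREN]

Answer: STAR PLUS MINUS LPAREN STR PLUS NUM STR LPAREN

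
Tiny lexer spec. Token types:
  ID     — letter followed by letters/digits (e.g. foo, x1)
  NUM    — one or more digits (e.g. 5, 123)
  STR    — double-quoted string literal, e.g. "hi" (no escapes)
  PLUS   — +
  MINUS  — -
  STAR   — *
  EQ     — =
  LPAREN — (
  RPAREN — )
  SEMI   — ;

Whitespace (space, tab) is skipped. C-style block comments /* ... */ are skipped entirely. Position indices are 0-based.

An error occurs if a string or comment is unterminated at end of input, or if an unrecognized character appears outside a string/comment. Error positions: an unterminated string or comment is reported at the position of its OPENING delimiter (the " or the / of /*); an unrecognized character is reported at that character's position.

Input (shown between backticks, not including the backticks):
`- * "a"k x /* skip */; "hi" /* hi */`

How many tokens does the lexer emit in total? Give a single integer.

Answer: 7

Derivation:
pos=0: emit MINUS '-'
pos=2: emit STAR '*'
pos=4: enter STRING mode
pos=4: emit STR "a" (now at pos=7)
pos=7: emit ID 'k' (now at pos=8)
pos=9: emit ID 'x' (now at pos=10)
pos=11: enter COMMENT mode (saw '/*')
exit COMMENT mode (now at pos=21)
pos=21: emit SEMI ';'
pos=23: enter STRING mode
pos=23: emit STR "hi" (now at pos=27)
pos=28: enter COMMENT mode (saw '/*')
exit COMMENT mode (now at pos=36)
DONE. 7 tokens: [MINUS, STAR, STR, ID, ID, SEMI, STR]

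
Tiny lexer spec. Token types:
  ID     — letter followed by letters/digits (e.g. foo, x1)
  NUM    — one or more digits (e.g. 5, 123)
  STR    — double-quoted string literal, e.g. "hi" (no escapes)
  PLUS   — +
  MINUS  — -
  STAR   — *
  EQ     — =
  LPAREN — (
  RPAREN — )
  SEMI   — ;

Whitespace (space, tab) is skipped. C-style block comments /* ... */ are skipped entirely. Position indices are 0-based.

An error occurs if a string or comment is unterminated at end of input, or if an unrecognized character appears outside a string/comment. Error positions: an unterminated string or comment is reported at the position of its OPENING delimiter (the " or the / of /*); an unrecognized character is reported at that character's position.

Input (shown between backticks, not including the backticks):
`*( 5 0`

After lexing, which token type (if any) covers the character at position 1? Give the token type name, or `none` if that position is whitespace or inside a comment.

pos=0: emit STAR '*'
pos=1: emit LPAREN '('
pos=3: emit NUM '5' (now at pos=4)
pos=5: emit NUM '0' (now at pos=6)
DONE. 4 tokens: [STAR, LPAREN, NUM, NUM]
Position 1: char is '(' -> LPAREN

Answer: LPAREN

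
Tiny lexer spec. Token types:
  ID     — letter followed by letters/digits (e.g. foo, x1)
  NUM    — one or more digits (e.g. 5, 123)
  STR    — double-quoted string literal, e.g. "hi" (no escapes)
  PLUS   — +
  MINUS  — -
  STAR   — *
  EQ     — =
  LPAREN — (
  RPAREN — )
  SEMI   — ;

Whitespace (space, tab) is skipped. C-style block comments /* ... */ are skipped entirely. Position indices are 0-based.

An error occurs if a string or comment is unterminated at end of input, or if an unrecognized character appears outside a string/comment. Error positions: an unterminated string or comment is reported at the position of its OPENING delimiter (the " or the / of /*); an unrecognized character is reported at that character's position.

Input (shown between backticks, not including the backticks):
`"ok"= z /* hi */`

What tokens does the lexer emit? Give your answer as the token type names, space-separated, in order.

pos=0: enter STRING mode
pos=0: emit STR "ok" (now at pos=4)
pos=4: emit EQ '='
pos=6: emit ID 'z' (now at pos=7)
pos=8: enter COMMENT mode (saw '/*')
exit COMMENT mode (now at pos=16)
DONE. 3 tokens: [STR, EQ, ID]

Answer: STR EQ ID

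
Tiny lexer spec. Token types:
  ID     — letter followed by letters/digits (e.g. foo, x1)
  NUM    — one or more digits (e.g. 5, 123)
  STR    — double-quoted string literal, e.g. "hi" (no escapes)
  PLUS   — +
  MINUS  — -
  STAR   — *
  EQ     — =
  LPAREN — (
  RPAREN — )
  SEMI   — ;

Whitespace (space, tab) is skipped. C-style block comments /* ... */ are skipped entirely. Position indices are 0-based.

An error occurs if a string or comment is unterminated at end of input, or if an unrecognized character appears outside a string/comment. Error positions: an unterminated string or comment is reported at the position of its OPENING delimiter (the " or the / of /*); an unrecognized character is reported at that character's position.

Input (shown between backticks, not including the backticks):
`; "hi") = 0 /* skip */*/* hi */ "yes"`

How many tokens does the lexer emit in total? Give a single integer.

pos=0: emit SEMI ';'
pos=2: enter STRING mode
pos=2: emit STR "hi" (now at pos=6)
pos=6: emit RPAREN ')'
pos=8: emit EQ '='
pos=10: emit NUM '0' (now at pos=11)
pos=12: enter COMMENT mode (saw '/*')
exit COMMENT mode (now at pos=22)
pos=22: emit STAR '*'
pos=23: enter COMMENT mode (saw '/*')
exit COMMENT mode (now at pos=31)
pos=32: enter STRING mode
pos=32: emit STR "yes" (now at pos=37)
DONE. 7 tokens: [SEMI, STR, RPAREN, EQ, NUM, STAR, STR]

Answer: 7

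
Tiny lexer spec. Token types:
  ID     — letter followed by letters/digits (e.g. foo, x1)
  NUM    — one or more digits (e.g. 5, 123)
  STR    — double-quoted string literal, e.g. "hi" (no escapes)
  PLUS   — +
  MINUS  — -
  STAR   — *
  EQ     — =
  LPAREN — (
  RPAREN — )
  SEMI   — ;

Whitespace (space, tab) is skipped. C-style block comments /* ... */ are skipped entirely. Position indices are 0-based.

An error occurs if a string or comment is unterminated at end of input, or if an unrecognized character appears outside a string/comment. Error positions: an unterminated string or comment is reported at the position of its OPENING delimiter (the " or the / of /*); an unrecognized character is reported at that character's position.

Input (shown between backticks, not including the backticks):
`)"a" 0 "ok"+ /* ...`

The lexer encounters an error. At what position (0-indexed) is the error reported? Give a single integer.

pos=0: emit RPAREN ')'
pos=1: enter STRING mode
pos=1: emit STR "a" (now at pos=4)
pos=5: emit NUM '0' (now at pos=6)
pos=7: enter STRING mode
pos=7: emit STR "ok" (now at pos=11)
pos=11: emit PLUS '+'
pos=13: enter COMMENT mode (saw '/*')
pos=13: ERROR — unterminated comment (reached EOF)

Answer: 13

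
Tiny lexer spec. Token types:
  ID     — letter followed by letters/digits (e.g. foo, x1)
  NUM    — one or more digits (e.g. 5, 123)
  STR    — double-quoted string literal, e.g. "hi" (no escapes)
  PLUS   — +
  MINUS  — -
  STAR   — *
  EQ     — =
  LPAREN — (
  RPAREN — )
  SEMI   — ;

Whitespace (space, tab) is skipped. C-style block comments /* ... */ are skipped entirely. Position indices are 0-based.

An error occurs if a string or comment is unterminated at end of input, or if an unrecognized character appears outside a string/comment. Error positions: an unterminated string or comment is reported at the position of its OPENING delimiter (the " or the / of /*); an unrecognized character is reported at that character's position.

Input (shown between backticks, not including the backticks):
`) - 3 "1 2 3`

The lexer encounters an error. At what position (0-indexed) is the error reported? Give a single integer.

Answer: 6

Derivation:
pos=0: emit RPAREN ')'
pos=2: emit MINUS '-'
pos=4: emit NUM '3' (now at pos=5)
pos=6: enter STRING mode
pos=6: ERROR — unterminated string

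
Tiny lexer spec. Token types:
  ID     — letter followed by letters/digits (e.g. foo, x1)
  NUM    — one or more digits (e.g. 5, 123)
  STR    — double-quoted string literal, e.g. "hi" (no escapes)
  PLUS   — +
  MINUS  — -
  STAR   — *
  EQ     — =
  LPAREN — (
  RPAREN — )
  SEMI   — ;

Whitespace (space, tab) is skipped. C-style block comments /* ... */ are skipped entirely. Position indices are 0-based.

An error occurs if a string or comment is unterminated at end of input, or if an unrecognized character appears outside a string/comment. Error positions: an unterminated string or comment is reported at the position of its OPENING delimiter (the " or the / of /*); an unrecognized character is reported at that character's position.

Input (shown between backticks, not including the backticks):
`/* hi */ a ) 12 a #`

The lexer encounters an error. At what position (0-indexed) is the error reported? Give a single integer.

Answer: 18

Derivation:
pos=0: enter COMMENT mode (saw '/*')
exit COMMENT mode (now at pos=8)
pos=9: emit ID 'a' (now at pos=10)
pos=11: emit RPAREN ')'
pos=13: emit NUM '12' (now at pos=15)
pos=16: emit ID 'a' (now at pos=17)
pos=18: ERROR — unrecognized char '#'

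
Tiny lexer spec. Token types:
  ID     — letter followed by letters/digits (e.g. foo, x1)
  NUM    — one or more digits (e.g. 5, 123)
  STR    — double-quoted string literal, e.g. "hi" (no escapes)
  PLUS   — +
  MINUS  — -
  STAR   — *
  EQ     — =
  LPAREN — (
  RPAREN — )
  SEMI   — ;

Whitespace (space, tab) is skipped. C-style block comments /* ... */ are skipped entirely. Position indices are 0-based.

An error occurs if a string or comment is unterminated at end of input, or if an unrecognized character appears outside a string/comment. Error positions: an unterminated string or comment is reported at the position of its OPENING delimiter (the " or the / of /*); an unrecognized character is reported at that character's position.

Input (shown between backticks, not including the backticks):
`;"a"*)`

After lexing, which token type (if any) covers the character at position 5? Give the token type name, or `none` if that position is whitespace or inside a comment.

pos=0: emit SEMI ';'
pos=1: enter STRING mode
pos=1: emit STR "a" (now at pos=4)
pos=4: emit STAR '*'
pos=5: emit RPAREN ')'
DONE. 4 tokens: [SEMI, STR, STAR, RPAREN]
Position 5: char is ')' -> RPAREN

Answer: RPAREN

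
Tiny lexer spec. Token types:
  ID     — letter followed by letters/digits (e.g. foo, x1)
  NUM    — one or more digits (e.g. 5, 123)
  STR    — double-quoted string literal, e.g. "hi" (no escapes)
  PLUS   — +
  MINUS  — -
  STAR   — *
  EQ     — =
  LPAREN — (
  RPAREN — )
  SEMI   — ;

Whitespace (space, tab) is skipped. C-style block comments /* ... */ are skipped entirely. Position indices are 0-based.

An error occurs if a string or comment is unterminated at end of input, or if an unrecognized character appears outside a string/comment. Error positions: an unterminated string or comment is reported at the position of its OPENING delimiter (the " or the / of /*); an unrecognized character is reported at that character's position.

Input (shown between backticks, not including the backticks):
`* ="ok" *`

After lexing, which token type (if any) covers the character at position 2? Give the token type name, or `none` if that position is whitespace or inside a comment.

Answer: EQ

Derivation:
pos=0: emit STAR '*'
pos=2: emit EQ '='
pos=3: enter STRING mode
pos=3: emit STR "ok" (now at pos=7)
pos=8: emit STAR '*'
DONE. 4 tokens: [STAR, EQ, STR, STAR]
Position 2: char is '=' -> EQ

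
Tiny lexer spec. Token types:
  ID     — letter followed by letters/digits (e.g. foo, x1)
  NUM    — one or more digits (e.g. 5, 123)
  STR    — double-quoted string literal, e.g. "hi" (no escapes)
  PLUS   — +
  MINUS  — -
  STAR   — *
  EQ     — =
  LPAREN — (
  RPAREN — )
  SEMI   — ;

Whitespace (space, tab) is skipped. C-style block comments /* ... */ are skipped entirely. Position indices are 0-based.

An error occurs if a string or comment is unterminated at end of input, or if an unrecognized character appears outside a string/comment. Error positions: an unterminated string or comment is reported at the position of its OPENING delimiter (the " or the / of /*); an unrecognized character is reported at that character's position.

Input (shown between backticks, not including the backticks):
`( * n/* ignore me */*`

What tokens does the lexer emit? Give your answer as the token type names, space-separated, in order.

pos=0: emit LPAREN '('
pos=2: emit STAR '*'
pos=4: emit ID 'n' (now at pos=5)
pos=5: enter COMMENT mode (saw '/*')
exit COMMENT mode (now at pos=20)
pos=20: emit STAR '*'
DONE. 4 tokens: [LPAREN, STAR, ID, STAR]

Answer: LPAREN STAR ID STAR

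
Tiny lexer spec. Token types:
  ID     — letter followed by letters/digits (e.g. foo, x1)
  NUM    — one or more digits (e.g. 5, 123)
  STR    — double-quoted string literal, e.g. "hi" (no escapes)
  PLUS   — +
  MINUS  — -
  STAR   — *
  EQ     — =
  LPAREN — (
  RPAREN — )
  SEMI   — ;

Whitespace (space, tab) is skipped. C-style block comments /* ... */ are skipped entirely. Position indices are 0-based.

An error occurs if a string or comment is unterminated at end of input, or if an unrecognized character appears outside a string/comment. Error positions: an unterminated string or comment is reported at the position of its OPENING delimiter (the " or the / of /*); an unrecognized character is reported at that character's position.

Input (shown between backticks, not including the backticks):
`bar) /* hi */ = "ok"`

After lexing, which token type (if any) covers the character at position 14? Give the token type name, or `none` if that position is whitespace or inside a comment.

pos=0: emit ID 'bar' (now at pos=3)
pos=3: emit RPAREN ')'
pos=5: enter COMMENT mode (saw '/*')
exit COMMENT mode (now at pos=13)
pos=14: emit EQ '='
pos=16: enter STRING mode
pos=16: emit STR "ok" (now at pos=20)
DONE. 4 tokens: [ID, RPAREN, EQ, STR]
Position 14: char is '=' -> EQ

Answer: EQ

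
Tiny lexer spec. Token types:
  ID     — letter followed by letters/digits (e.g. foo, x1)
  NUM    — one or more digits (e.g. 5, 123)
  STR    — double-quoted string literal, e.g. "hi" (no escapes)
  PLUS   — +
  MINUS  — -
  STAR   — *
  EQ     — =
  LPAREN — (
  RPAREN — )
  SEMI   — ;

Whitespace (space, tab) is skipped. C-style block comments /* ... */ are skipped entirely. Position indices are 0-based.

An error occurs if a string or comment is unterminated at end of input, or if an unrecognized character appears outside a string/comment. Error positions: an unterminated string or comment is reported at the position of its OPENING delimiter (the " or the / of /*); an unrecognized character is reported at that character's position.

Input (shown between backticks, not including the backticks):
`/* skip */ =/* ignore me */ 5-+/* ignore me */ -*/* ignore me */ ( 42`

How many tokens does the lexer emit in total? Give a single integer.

pos=0: enter COMMENT mode (saw '/*')
exit COMMENT mode (now at pos=10)
pos=11: emit EQ '='
pos=12: enter COMMENT mode (saw '/*')
exit COMMENT mode (now at pos=27)
pos=28: emit NUM '5' (now at pos=29)
pos=29: emit MINUS '-'
pos=30: emit PLUS '+'
pos=31: enter COMMENT mode (saw '/*')
exit COMMENT mode (now at pos=46)
pos=47: emit MINUS '-'
pos=48: emit STAR '*'
pos=49: enter COMMENT mode (saw '/*')
exit COMMENT mode (now at pos=64)
pos=65: emit LPAREN '('
pos=67: emit NUM '42' (now at pos=69)
DONE. 8 tokens: [EQ, NUM, MINUS, PLUS, MINUS, STAR, LPAREN, NUM]

Answer: 8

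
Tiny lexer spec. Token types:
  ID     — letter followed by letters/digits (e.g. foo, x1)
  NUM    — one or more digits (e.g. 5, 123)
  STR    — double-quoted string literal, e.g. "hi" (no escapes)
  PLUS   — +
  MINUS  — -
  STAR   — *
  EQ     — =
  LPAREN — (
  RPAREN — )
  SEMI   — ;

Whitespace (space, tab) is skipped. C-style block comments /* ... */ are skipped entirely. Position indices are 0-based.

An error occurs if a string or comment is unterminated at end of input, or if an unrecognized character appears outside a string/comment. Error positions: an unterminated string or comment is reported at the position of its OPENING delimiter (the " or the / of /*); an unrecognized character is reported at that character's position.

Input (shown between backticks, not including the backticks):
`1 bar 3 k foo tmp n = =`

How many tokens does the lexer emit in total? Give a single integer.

Answer: 9

Derivation:
pos=0: emit NUM '1' (now at pos=1)
pos=2: emit ID 'bar' (now at pos=5)
pos=6: emit NUM '3' (now at pos=7)
pos=8: emit ID 'k' (now at pos=9)
pos=10: emit ID 'foo' (now at pos=13)
pos=14: emit ID 'tmp' (now at pos=17)
pos=18: emit ID 'n' (now at pos=19)
pos=20: emit EQ '='
pos=22: emit EQ '='
DONE. 9 tokens: [NUM, ID, NUM, ID, ID, ID, ID, EQ, EQ]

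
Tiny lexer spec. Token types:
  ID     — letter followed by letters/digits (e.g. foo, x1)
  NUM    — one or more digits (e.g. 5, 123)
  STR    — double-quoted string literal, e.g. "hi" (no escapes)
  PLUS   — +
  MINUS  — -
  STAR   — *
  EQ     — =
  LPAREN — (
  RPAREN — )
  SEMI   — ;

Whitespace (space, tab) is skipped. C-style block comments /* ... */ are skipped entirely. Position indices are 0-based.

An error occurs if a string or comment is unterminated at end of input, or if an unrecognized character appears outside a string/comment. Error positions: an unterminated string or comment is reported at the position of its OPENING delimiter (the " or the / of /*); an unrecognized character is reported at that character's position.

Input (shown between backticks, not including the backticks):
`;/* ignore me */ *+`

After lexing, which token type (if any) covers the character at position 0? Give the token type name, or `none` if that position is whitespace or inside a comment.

pos=0: emit SEMI ';'
pos=1: enter COMMENT mode (saw '/*')
exit COMMENT mode (now at pos=16)
pos=17: emit STAR '*'
pos=18: emit PLUS '+'
DONE. 3 tokens: [SEMI, STAR, PLUS]
Position 0: char is ';' -> SEMI

Answer: SEMI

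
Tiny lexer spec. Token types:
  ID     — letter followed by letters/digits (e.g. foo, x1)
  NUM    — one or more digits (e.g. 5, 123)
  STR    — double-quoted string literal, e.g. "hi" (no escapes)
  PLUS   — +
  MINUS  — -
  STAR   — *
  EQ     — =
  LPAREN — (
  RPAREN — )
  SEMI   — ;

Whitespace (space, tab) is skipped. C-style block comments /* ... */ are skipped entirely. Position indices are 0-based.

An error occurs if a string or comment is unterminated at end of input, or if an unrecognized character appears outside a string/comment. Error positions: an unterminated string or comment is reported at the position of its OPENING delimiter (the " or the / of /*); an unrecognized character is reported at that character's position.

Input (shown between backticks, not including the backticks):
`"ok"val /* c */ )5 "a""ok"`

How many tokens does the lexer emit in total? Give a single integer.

Answer: 6

Derivation:
pos=0: enter STRING mode
pos=0: emit STR "ok" (now at pos=4)
pos=4: emit ID 'val' (now at pos=7)
pos=8: enter COMMENT mode (saw '/*')
exit COMMENT mode (now at pos=15)
pos=16: emit RPAREN ')'
pos=17: emit NUM '5' (now at pos=18)
pos=19: enter STRING mode
pos=19: emit STR "a" (now at pos=22)
pos=22: enter STRING mode
pos=22: emit STR "ok" (now at pos=26)
DONE. 6 tokens: [STR, ID, RPAREN, NUM, STR, STR]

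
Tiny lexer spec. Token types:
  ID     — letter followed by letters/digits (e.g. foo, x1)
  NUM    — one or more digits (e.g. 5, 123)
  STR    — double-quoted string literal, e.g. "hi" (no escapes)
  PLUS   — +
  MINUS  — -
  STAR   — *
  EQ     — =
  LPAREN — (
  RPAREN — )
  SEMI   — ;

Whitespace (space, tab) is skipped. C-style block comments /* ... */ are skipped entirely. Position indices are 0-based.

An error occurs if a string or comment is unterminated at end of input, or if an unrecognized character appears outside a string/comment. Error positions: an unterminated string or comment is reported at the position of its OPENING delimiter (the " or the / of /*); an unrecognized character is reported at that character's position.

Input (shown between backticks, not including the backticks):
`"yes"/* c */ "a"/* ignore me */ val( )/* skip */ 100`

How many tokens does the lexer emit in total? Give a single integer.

pos=0: enter STRING mode
pos=0: emit STR "yes" (now at pos=5)
pos=5: enter COMMENT mode (saw '/*')
exit COMMENT mode (now at pos=12)
pos=13: enter STRING mode
pos=13: emit STR "a" (now at pos=16)
pos=16: enter COMMENT mode (saw '/*')
exit COMMENT mode (now at pos=31)
pos=32: emit ID 'val' (now at pos=35)
pos=35: emit LPAREN '('
pos=37: emit RPAREN ')'
pos=38: enter COMMENT mode (saw '/*')
exit COMMENT mode (now at pos=48)
pos=49: emit NUM '100' (now at pos=52)
DONE. 6 tokens: [STR, STR, ID, LPAREN, RPAREN, NUM]

Answer: 6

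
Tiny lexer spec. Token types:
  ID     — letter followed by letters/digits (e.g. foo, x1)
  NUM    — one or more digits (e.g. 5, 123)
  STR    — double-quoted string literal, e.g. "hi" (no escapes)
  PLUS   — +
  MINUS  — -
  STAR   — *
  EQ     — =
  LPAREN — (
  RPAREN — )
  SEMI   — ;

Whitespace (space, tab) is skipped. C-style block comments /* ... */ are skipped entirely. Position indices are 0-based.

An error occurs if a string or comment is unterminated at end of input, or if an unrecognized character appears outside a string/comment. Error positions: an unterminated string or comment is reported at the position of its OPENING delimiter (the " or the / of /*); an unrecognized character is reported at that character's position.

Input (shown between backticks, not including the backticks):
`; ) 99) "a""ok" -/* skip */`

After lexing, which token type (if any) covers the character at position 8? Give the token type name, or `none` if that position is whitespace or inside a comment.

Answer: STR

Derivation:
pos=0: emit SEMI ';'
pos=2: emit RPAREN ')'
pos=4: emit NUM '99' (now at pos=6)
pos=6: emit RPAREN ')'
pos=8: enter STRING mode
pos=8: emit STR "a" (now at pos=11)
pos=11: enter STRING mode
pos=11: emit STR "ok" (now at pos=15)
pos=16: emit MINUS '-'
pos=17: enter COMMENT mode (saw '/*')
exit COMMENT mode (now at pos=27)
DONE. 7 tokens: [SEMI, RPAREN, NUM, RPAREN, STR, STR, MINUS]
Position 8: char is '"' -> STR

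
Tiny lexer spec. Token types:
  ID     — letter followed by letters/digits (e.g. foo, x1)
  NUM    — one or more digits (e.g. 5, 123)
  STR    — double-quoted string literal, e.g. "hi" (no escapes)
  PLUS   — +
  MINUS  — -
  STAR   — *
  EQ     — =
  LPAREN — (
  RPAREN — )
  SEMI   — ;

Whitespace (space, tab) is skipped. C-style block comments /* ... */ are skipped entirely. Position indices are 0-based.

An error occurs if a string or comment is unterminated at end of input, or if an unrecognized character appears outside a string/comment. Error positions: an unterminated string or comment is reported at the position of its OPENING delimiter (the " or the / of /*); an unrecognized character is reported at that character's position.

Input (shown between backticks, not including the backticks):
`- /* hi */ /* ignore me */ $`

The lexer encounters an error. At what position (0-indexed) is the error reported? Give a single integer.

Answer: 27

Derivation:
pos=0: emit MINUS '-'
pos=2: enter COMMENT mode (saw '/*')
exit COMMENT mode (now at pos=10)
pos=11: enter COMMENT mode (saw '/*')
exit COMMENT mode (now at pos=26)
pos=27: ERROR — unrecognized char '$'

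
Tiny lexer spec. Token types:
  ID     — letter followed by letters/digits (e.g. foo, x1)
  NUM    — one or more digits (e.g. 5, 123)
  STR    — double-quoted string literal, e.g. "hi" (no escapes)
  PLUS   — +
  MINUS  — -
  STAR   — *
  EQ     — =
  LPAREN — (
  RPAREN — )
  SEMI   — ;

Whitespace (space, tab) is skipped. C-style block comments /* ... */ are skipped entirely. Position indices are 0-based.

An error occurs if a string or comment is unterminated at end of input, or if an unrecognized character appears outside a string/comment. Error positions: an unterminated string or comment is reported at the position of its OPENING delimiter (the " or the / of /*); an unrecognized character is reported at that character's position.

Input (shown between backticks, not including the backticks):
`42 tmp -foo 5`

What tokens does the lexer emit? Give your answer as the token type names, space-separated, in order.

pos=0: emit NUM '42' (now at pos=2)
pos=3: emit ID 'tmp' (now at pos=6)
pos=7: emit MINUS '-'
pos=8: emit ID 'foo' (now at pos=11)
pos=12: emit NUM '5' (now at pos=13)
DONE. 5 tokens: [NUM, ID, MINUS, ID, NUM]

Answer: NUM ID MINUS ID NUM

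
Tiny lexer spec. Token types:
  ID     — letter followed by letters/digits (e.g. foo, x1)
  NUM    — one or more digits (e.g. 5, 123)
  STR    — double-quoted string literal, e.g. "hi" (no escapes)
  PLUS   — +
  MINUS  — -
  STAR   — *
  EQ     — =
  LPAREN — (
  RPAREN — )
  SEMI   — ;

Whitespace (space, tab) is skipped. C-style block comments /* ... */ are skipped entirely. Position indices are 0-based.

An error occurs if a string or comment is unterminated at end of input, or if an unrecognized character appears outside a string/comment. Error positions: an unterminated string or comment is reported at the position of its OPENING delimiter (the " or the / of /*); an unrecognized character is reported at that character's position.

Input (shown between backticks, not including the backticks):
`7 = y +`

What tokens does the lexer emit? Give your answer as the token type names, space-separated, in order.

Answer: NUM EQ ID PLUS

Derivation:
pos=0: emit NUM '7' (now at pos=1)
pos=2: emit EQ '='
pos=4: emit ID 'y' (now at pos=5)
pos=6: emit PLUS '+'
DONE. 4 tokens: [NUM, EQ, ID, PLUS]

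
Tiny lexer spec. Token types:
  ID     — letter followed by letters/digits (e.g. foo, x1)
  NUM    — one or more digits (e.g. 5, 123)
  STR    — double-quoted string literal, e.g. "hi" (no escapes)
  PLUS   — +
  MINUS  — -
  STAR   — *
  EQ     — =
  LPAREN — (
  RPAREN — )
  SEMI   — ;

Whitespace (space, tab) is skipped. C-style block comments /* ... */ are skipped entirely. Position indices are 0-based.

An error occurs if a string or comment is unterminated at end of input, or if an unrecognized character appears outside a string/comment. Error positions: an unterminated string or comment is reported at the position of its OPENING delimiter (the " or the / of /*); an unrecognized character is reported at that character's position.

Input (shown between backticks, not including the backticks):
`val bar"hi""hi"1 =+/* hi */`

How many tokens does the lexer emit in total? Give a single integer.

Answer: 7

Derivation:
pos=0: emit ID 'val' (now at pos=3)
pos=4: emit ID 'bar' (now at pos=7)
pos=7: enter STRING mode
pos=7: emit STR "hi" (now at pos=11)
pos=11: enter STRING mode
pos=11: emit STR "hi" (now at pos=15)
pos=15: emit NUM '1' (now at pos=16)
pos=17: emit EQ '='
pos=18: emit PLUS '+'
pos=19: enter COMMENT mode (saw '/*')
exit COMMENT mode (now at pos=27)
DONE. 7 tokens: [ID, ID, STR, STR, NUM, EQ, PLUS]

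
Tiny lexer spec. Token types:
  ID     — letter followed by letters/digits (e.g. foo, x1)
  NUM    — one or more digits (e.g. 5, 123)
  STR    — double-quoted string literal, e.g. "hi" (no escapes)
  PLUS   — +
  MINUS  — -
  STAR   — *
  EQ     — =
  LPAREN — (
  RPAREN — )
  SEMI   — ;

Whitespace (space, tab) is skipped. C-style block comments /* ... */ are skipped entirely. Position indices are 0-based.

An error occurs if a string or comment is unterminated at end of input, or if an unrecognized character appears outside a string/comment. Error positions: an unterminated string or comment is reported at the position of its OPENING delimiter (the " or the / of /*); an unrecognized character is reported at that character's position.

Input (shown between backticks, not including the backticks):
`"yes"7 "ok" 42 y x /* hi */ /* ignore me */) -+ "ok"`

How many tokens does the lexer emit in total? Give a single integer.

pos=0: enter STRING mode
pos=0: emit STR "yes" (now at pos=5)
pos=5: emit NUM '7' (now at pos=6)
pos=7: enter STRING mode
pos=7: emit STR "ok" (now at pos=11)
pos=12: emit NUM '42' (now at pos=14)
pos=15: emit ID 'y' (now at pos=16)
pos=17: emit ID 'x' (now at pos=18)
pos=19: enter COMMENT mode (saw '/*')
exit COMMENT mode (now at pos=27)
pos=28: enter COMMENT mode (saw '/*')
exit COMMENT mode (now at pos=43)
pos=43: emit RPAREN ')'
pos=45: emit MINUS '-'
pos=46: emit PLUS '+'
pos=48: enter STRING mode
pos=48: emit STR "ok" (now at pos=52)
DONE. 10 tokens: [STR, NUM, STR, NUM, ID, ID, RPAREN, MINUS, PLUS, STR]

Answer: 10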